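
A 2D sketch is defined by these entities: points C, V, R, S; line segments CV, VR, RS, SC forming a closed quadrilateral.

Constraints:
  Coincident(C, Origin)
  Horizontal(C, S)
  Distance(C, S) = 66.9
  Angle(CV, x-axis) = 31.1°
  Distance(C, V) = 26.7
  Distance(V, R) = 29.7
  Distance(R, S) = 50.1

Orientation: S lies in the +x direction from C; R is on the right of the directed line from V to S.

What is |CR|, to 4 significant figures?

24.89

Checks: |VR| = 29.70 ✓; |RS| = 50.10 ✓.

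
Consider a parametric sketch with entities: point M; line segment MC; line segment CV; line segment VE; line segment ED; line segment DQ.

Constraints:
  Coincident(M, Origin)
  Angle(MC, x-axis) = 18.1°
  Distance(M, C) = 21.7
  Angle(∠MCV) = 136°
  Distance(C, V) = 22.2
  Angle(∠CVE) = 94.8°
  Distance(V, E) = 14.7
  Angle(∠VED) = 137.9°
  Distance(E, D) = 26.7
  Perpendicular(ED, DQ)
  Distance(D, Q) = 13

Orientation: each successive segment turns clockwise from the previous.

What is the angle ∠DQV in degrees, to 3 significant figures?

85.2°

M is at the origin; MC runs at 18.1° with length 21.7, so C = (20.6, 6.74). ∠MCV = 136.0° gives CV at -25.9° from the x-axis; with |CV| = 22.2, V = (40.6, -2.96). ∠CVE = 94.8° gives VE at -111° from the x-axis; with |VE| = 14.7, E = (35.3, -16.7). ∠VED = 137.9° gives ED at -153° from the x-axis; with |ED| = 26.7, D = (11.5, -28.7). ED ⟂ DQ, so DQ runs at 117°; with |DQ| = 13.0, Q = (5.61, -17.1). Then cos ∠DQV = QD·QV / (|QD||QV|), giving 85.2°.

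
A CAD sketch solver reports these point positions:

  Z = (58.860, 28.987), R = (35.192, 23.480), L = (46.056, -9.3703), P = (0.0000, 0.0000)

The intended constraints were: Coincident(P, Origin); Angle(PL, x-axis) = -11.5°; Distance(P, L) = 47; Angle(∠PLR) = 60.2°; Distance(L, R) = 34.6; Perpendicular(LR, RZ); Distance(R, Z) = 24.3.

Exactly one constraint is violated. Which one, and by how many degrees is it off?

Perpendicular(LR, RZ) — off by 5.20°.

P = (0.00, 0.00) ✓; PL at -11.50° ✓; |PL| = 47.00 ✓; ∠PLR = 60.20° ✓; |LR| = 34.60 ✓; ∠(LR, RZ) = 95.20° ✗; |RZ| = 24.30 ✓.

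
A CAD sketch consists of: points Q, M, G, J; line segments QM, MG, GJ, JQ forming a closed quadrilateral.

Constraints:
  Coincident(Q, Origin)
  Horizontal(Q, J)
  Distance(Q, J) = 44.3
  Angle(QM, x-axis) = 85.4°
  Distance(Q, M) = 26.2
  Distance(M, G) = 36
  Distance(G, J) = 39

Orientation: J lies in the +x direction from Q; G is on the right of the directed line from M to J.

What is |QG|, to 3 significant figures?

11.6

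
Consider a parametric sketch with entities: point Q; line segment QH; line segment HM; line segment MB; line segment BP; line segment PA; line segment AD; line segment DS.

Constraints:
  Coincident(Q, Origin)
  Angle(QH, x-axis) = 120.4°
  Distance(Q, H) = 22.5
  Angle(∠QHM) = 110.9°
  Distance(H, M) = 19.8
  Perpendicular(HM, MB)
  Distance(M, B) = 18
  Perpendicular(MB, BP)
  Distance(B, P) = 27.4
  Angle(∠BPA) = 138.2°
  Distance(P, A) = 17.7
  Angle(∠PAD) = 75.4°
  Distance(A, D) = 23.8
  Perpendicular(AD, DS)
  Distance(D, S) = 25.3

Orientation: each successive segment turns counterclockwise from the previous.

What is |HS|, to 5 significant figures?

19.202

∠PAD = 75.4° gives AD at 155.90° from the x-axis; with |AD| = 23.8, D = (-11.578, 26.440). The perpendicularity gives DS at right angles to AD, so DS runs at -114.10°; with |DS| = 25.3, S = (-21.909, 3.3450). Then |HS| = |S − H| = 19.202.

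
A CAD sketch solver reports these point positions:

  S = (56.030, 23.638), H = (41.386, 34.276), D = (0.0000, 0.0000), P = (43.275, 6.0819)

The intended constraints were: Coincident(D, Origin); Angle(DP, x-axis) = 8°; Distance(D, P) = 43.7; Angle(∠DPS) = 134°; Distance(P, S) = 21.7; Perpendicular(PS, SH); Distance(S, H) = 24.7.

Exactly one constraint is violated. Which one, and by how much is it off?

Distance(S, H) = 24.7 — off by 6.60.

D = (0.00, 0.00) ✓; DP at 8.000° ✓; |DP| = 43.70 ✓; ∠DPS = 134.0° ✓; |PS| = 21.70 ✓; ∠(PS, SH) = 90.00° ✓; |SH| = 18.10 ✗.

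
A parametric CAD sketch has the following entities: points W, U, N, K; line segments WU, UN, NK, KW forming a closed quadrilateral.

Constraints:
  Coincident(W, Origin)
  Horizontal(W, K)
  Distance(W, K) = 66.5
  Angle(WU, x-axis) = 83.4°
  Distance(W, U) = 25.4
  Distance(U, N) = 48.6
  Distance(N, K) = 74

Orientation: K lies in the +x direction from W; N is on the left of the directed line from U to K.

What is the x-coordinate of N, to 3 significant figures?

31.0

Checks: |UN| = 48.60 ✓; |NK| = 74.00 ✓.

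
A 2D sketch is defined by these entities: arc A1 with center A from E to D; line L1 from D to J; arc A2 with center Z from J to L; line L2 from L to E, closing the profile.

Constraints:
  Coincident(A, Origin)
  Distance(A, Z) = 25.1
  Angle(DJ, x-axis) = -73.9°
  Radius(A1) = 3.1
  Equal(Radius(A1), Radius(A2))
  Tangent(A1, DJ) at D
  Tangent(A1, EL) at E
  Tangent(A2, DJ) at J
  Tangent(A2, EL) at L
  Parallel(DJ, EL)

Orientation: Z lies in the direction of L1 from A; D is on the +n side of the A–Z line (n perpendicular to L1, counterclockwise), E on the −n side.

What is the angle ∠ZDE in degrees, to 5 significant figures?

82.959°

A is at the origin and Z lies 25.1 along u from A, so Z = 25.1·u = (6.9606, -24.116). Tangency of A1 to both parallel lines with radius 3.1 puts D and E at A ± 3.1·n: D = (2.9784, 0.85968), E = (-2.9784, -0.85968). Then cos ∠ZDE = DZ·DE / (|DZ||DE|), giving 82.959°.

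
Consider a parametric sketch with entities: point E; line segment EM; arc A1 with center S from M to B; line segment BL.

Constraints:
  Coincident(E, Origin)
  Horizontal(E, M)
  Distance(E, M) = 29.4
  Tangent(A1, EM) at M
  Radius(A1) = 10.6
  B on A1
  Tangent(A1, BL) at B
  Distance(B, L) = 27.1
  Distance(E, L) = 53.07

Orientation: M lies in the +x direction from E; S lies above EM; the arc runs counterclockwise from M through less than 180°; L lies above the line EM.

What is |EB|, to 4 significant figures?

41.69

Checks: |SB| = 10.60 ✓; ∠(SB, BL) = 90.00° ✓; |BL| = 27.10 ✓; |EL| = 53.07 ✓.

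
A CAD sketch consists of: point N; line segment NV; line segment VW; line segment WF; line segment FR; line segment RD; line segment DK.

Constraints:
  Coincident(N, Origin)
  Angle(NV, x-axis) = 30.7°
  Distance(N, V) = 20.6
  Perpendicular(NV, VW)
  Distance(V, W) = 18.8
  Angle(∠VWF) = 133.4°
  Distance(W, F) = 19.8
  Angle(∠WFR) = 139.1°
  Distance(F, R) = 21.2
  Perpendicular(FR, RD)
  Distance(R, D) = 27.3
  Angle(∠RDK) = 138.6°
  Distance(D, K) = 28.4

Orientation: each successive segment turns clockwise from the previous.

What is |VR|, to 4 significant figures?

48.74

N is at the origin; NV runs at 30.7° with length 20.6, so V = (17.71, 10.52). NV ⟂ VW, so VW runs at -59.30°; with |VW| = 18.8, W = (27.31, -5.648). ∠VWF = 133.4° gives WF at -105.9° from the x-axis; with |WF| = 19.8, F = (21.89, -24.69). ∠WFR = 139.1° gives FR at -146.8° from the x-axis; with |FR| = 21.2, R = (4.147, -36.30). Then |VR| = |R − V| = 48.74.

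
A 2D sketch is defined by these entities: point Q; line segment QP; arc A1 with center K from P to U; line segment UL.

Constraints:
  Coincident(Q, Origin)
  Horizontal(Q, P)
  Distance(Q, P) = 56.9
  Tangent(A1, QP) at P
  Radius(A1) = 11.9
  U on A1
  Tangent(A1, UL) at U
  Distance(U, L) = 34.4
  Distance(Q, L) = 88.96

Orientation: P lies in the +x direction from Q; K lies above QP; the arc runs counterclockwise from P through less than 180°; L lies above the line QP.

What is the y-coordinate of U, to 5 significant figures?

8.1374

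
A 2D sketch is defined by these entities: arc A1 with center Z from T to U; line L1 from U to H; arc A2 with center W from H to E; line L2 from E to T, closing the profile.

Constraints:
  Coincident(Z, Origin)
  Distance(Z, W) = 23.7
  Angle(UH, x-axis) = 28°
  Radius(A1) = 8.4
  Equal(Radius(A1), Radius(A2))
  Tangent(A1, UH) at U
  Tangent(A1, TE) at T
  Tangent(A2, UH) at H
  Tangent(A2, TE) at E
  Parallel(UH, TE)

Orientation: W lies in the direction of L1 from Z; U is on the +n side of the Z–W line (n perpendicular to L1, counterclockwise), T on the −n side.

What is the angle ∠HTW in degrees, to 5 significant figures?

15.815°

The slot axis is L1's direction at 28.0°, so u = (cos 28.0°, sin 28.0°) = (0.88295, 0.46947) and n = (−sin 28.0°, cos 28.0°) = (-0.46947, 0.88295). Z is at the origin and W lies 23.7 along u from Z, so W = 23.7·u = (20.926, 11.126). Tangency of A1 to both parallel lines with radius 8.4 puts U and T at Z ± 8.4·n: U = (-3.9436, 7.4168), T = (3.9436, -7.4168). Equal radii place H and E the same way about W: H = W + 8.4·n = (16.982, 18.543), E = W − 8.4·n = (24.869, 3.7097). Then cos ∠HTW = TH·TW / (|TH||TW|), giving 15.815°.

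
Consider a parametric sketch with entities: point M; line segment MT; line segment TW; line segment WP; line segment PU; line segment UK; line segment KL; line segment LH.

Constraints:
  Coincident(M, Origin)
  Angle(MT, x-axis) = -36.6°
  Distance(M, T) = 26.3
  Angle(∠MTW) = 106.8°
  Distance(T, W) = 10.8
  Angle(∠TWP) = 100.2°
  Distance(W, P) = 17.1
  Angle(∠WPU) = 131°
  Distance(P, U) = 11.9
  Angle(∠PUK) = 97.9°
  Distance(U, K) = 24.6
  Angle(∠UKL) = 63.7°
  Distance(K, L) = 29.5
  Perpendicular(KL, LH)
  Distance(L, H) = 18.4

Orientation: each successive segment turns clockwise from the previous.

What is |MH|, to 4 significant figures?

30.21

M is at the origin; MT runs at -36.6° with length 26.3, so T = (21.11, -15.68). ∠MTW = 106.8° gives TW at -109.8° from the x-axis; with |TW| = 10.8, W = (17.46, -25.84). ∠TWP = 100.2° gives WP at 170.4° from the x-axis; with |WP| = 17.1, P = (0.5952, -22.99). ∠WPU = 131.0° gives PU at 121.4° from the x-axis; with |PU| = 11.9, U = (-5.605, -12.83). ∠PUK = 97.9° gives UK at 39.30° from the x-axis; with |UK| = 24.6, K = (13.43, 2.748). ∠UKL = 63.7° gives KL at -77.00° from the x-axis; with |KL| = 29.5, L = (20.07, -26.00). KL ⟂ LH, so LH runs at -167.0°; with |LH| = 18.4, H = (2.139, -30.14). Then |MH| = |H − M| = 30.21.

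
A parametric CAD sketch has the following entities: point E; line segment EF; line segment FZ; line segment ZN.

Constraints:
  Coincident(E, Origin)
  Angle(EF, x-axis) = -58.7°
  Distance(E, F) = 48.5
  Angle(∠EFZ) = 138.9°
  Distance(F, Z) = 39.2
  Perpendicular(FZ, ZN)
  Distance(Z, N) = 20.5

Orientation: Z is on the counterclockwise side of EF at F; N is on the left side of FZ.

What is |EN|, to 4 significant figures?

76.60

E is at the origin; EF runs at -58.7° with length 48.5, so F = 48.5·(cos -58.7°, sin -58.7°) = (25.20, -41.44). ∠EFZ = 138.9°, so FZ runs at -58.7° + (180° − 138.9°) = -17.60° from the x-axis; with |FZ| = 39.2, Z = F + 39.2·(cos -17.60°, sin -17.60°) = (62.56, -53.29). FZ ⟂ ZN; with |ZN| = 20.5 on the left of FZ, N = Z + 20.5·(0.3024, 0.9532) = (68.76, -33.75). Then |EN| = |N − E| = 76.60.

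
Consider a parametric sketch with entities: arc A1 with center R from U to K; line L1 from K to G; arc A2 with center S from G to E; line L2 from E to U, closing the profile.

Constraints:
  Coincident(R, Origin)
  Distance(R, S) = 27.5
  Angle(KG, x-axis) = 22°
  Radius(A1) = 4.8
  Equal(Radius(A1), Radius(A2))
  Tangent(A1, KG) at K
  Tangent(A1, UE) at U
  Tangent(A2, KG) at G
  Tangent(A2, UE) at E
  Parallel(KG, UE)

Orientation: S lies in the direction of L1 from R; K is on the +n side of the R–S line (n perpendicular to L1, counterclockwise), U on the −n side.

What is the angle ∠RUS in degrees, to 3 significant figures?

80.1°

R is at the origin and S lies 27.5 along u from R, so S = 27.5·u = (25.5, 10.3). Tangency of A1 to both parallel lines with radius 4.8 puts K and U at R ± 4.8·n: K = (-1.80, 4.45), U = (1.80, -4.45). Then cos ∠RUS = UR·US / (|UR||US|), giving 80.1°.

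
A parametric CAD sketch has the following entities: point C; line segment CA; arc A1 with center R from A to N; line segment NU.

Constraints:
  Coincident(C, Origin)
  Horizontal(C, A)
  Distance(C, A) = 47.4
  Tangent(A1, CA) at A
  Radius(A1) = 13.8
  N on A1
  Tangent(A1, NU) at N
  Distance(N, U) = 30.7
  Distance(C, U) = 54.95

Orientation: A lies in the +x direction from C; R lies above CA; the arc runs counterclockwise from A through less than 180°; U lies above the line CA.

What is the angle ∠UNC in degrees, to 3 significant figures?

63.4°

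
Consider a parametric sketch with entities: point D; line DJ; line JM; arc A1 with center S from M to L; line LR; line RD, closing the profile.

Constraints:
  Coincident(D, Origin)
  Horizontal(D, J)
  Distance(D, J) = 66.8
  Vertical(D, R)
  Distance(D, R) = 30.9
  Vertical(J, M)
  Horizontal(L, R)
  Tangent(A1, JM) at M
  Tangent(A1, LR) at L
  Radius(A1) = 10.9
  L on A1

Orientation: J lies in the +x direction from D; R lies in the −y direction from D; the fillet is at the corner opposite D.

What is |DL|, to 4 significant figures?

63.87

D is at the origin; D and J share the same y with |DJ| = 66.8 and J on the +x side, so J = (66.80, 0.000). DR is vertical with |DR| = 30.9 and R on the −y side, so R = (0.000, -30.90). The virtual corner opposite D is at (66.80, -30.90). The tangent condition forces SM to be normal to JM and the tangent condition forces SL to be normal to LR, with radius 10.9, so the center S sits 10.9 in from both sides at S = (55.90, -20.00). That places the tangent points at M = (66.80, -20.00) on JM and L = (55.90, -30.90) on LR. Then |DL| = |L − D| = 63.87.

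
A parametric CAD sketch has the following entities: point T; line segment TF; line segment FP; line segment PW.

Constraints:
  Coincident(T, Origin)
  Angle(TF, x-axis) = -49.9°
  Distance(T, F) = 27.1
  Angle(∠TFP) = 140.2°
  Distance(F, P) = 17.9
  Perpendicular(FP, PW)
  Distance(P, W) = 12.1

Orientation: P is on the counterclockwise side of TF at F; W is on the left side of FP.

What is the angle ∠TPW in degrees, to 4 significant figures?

65.87°

T is at the origin; TF runs at -49.9° with length 27.1, so F = 27.1·(cos -49.9°, sin -49.9°) = (17.46, -20.73). ∠TFP = 140.2°, so FP runs at -49.9° + (180° − 140.2°) = -10.10° from the x-axis; with |FP| = 17.9, P = F + 17.9·(cos -10.10°, sin -10.10°) = (35.08, -23.87). The perpendicularity gives PW at right angles to FP; with |PW| = 12.1 on the left of FP, W = P + 12.1·(0.1754, 0.9845) = (37.20, -11.96). Then cos ∠TPW = PT·PW / (|PT||PW|), giving 65.87°.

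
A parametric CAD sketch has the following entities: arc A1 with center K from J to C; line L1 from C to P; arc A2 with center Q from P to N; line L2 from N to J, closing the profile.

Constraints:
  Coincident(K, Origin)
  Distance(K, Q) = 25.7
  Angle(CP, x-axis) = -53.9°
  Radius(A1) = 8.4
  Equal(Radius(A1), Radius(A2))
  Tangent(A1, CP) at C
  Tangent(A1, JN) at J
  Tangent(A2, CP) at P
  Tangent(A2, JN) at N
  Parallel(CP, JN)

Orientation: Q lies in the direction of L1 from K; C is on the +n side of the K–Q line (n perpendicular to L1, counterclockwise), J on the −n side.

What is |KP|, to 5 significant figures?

27.038

The slot axis is L1's direction at -53.9°, so u = (cos -53.9°, sin -53.9°) = (0.58920, -0.80799) and n = (−sin -53.9°, cos -53.9°) = (0.80799, 0.58920). K is at the origin and Q lies 25.7 along u from K, so Q = 25.7·u = (15.142, -20.765). Tangency of A1 to both parallel lines with radius 8.4 puts C and J at K ± 8.4·n: C = (6.7871, 4.9492), J = (-6.7871, -4.9492). Equal radii place P and N the same way about Q: P = Q + 8.4·n = (21.929, -15.816), N = Q − 8.4·n = (8.3552, -25.715). Then |KP| = |P − K| = 27.038.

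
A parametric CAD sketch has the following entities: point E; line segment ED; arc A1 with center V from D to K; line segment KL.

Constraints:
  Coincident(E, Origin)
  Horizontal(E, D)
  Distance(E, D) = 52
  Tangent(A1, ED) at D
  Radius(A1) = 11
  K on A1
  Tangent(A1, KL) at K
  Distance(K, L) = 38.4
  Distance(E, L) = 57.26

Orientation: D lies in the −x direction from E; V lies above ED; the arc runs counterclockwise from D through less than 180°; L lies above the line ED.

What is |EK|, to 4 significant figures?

42.15

Checks: |VK| = 11.00 ✓; ∠(VK, KL) = 90.00° ✓; |KL| = 38.40 ✓; |EL| = 57.26 ✓.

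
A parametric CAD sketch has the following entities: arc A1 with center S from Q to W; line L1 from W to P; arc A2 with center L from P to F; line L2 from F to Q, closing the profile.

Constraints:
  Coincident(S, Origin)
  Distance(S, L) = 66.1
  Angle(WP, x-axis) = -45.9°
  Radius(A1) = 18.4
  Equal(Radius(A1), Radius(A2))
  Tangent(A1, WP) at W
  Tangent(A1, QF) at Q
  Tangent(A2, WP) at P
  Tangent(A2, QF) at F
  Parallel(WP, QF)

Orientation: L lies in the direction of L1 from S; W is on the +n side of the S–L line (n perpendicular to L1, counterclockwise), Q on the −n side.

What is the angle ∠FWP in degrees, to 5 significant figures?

29.106°

The slot axis is L1's direction at -45.9°, so u = (cos -45.9°, sin -45.9°) = (0.69591, -0.71813) and n = (−sin -45.9°, cos -45.9°) = (0.71813, 0.69591). S is at the origin and L lies 66.1 along u from S, so L = 66.1·u = (46.000, -47.468). Tangency of A1 to both parallel lines with radius 18.4 puts W and Q at S ± 18.4·n: W = (13.214, 12.805), Q = (-13.214, -12.805). Equal radii place P and F the same way about L: P = L + 18.4·n = (59.213, -34.663), F = L − 18.4·n = (32.786, -60.273). Then cos ∠FWP = WF·WP / (|WF||WP|), giving 29.106°.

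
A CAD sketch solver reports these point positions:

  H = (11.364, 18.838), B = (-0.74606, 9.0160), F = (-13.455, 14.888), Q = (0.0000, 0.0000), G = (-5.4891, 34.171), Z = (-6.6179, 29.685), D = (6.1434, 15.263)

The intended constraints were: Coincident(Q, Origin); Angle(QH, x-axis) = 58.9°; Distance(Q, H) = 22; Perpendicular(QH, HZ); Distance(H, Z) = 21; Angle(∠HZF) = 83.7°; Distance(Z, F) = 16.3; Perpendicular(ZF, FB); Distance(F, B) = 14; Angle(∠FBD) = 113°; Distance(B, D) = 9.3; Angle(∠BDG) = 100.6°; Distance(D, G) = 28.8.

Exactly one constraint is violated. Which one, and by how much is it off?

Distance(D, G) = 28.8 — off by 6.60.

Q = (0.00, 0.00) ✓; QH at 58.90° ✓; |QH| = 22.00 ✓; ∠(QH, HZ) = 90.00° ✓; |HZ| = 21.00 ✓; ∠HZF = 83.70° ✓; |ZF| = 16.30 ✓; ∠(ZF, FB) = 90.00° ✓; |FB| = 14.00 ✓; ∠FBD = 113.0° ✓; |BD| = 9.300 ✓; ∠BDG = 100.6° ✓; |DG| = 22.20 ✗.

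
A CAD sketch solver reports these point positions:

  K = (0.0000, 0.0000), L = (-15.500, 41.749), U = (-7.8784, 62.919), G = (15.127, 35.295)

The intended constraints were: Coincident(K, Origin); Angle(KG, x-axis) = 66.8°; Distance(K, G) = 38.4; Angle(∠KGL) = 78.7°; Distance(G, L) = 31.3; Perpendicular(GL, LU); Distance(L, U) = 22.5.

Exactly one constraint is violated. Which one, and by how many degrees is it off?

Perpendicular(GL, LU) — off by 7.90°.

K = (0.00, 0.00) ✓; KG at 66.80° ✓; |KG| = 38.40 ✓; ∠KGL = 78.70° ✓; |GL| = 31.30 ✓; ∠(GL, LU) = 97.90° ✗; |LU| = 22.50 ✓.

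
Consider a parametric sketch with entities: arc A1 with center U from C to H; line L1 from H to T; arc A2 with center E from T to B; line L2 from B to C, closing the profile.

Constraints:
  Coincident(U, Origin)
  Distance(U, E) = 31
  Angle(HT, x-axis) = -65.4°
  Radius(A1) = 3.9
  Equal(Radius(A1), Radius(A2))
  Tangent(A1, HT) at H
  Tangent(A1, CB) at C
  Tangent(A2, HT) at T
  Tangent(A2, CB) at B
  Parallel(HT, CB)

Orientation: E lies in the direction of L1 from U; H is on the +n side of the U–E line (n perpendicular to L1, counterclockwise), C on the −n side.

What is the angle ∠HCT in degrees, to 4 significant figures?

75.88°

The slot axis is L1's direction at -65.4°, so u = (cos -65.4°, sin -65.4°) = (0.4163, -0.9092) and n = (−sin -65.4°, cos -65.4°) = (0.9092, 0.4163). U is at the origin and E lies 31.0 along u from U, so E = 31.0·u = (12.90, -28.19). Tangency of A1 to both parallel lines with radius 3.9 puts H and C at U ± 3.9·n: H = (3.546, 1.623), C = (-3.546, -1.623). Equal radii place T and B the same way about E: T = E + 3.9·n = (16.45, -26.56), B = E − 3.9·n = (9.359, -29.81). Then cos ∠HCT = CH·CT / (|CH||CT|), giving 75.88°.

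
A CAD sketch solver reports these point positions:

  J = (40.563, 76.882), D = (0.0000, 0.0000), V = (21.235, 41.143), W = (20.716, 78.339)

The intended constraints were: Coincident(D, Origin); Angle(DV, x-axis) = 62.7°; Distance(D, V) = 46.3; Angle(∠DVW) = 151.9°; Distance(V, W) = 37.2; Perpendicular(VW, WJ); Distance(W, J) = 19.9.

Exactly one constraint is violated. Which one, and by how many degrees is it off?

Perpendicular(VW, WJ) — off by 5.00°.

D = (0.00, 0.00) ✓; DV at 62.70° ✓; |DV| = 46.30 ✓; ∠DVW = 151.9° ✓; |VW| = 37.20 ✓; ∠(VW, WJ) = 95.00° ✗; |WJ| = 19.90 ✓.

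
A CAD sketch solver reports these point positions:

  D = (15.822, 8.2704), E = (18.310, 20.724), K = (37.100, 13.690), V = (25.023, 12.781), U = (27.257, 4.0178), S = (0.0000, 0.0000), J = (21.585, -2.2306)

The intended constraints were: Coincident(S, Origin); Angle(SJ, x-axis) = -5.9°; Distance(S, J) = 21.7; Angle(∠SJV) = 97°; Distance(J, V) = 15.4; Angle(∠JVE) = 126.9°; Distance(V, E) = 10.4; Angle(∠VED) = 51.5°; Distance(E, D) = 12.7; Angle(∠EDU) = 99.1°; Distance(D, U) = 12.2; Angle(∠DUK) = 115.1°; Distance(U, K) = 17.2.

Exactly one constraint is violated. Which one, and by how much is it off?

Distance(U, K) = 17.2 — off by 3.40.

S = (0.00, 0.00) ✓; SJ at -5.900° ✓; |SJ| = 21.70 ✓; ∠SJV = 97.00° ✓; |JV| = 15.40 ✓; ∠JVE = 126.9° ✓; |VE| = 10.40 ✓; ∠VED = 51.50° ✓; |ED| = 12.70 ✓; ∠EDU = 99.10° ✓; |DU| = 12.20 ✓; ∠DUK = 115.1° ✓; |UK| = 13.80 ✗.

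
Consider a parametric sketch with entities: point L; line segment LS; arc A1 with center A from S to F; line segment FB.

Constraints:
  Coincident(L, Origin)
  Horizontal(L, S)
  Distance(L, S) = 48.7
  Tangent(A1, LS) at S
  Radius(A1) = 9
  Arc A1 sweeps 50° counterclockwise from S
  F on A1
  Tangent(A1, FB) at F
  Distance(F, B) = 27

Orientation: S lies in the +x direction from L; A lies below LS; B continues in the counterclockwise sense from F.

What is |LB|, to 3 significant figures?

34.2

L is at the origin; L and S share the same y with |LS| = 48.7 and S on the +x side, so S = (48.7, 0.00). Tangency of A1 to LS means the radius AS is perpendicular to LS, so A = S + (0, -9) = (48.7, -9.00). On A1, S sits at bearing 90° from A; a 50° counterclockwise sweep puts F at bearing 140°, so F = A + 9.0·(cos 140°, sin 140°) = (41.8, -3.21). The tangent condition forces AF to be normal to FB, so FB runs along (−sin 140°, cos 140°); with |FB| = 27.0, B = (24.5, -23.9). Then |LB| = |B − L| = 34.2.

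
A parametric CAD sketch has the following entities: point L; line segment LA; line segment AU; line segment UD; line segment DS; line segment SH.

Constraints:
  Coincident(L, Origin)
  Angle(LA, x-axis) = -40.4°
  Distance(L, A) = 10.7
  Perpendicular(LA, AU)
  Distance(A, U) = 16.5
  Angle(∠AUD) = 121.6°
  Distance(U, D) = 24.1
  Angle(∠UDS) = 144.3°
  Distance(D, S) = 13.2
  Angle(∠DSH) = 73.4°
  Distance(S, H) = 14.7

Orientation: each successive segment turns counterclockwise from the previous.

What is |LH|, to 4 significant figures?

22.91

∠UDS = 144.3° gives DS at 143.7° from the x-axis; with |DS| = 13.2, S = (0.7569, 36.37). ∠DSH = 73.4° gives SH at -109.7° from the x-axis; with |SH| = 14.7, H = (-4.198, 22.53). Then |LH| = |H − L| = 22.91.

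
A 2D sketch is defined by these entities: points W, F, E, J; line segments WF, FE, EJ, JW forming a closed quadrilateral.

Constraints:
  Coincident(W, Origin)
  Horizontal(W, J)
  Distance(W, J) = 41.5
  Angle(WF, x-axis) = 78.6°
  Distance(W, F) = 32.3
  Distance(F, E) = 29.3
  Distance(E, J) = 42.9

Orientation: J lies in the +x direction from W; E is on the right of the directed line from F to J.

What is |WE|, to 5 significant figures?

3.6089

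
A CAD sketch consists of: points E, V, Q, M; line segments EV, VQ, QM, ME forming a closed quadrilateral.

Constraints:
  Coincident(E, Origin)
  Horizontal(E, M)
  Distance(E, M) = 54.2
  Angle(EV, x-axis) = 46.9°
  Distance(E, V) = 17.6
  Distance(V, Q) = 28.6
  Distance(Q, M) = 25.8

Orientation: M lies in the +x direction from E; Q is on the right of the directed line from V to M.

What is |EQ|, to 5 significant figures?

31.530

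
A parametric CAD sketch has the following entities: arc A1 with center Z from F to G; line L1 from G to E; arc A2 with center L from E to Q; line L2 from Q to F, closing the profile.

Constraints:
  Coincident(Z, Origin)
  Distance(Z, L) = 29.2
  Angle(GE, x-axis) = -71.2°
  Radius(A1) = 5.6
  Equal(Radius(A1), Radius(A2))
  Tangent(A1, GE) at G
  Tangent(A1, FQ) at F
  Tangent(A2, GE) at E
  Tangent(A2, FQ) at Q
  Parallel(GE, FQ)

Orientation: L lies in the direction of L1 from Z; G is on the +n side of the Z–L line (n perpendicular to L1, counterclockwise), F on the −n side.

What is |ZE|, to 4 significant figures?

29.73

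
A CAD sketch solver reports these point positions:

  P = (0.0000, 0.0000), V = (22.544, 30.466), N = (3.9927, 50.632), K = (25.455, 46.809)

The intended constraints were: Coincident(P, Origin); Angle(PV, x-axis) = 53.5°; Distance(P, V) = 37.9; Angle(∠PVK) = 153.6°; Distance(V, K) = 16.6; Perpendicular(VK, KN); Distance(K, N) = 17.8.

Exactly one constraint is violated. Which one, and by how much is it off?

Distance(K, N) = 17.8 — off by 4.00.

P = (0.00, 0.00) ✓; PV at 53.50° ✓; |PV| = 37.90 ✓; ∠PVK = 153.6° ✓; |VK| = 16.60 ✓; ∠(VK, KN) = 90.00° ✓; |KN| = 21.80 ✗.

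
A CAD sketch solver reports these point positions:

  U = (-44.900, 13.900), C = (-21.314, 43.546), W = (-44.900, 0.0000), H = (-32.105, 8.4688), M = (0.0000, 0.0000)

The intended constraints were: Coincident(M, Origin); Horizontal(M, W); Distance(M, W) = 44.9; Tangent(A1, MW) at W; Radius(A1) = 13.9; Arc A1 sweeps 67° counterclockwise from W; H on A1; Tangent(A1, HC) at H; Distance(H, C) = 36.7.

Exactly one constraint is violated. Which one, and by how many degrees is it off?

Tangent(A1, HC) at H — off by 5.90°.

M = (0.00, 0.00) ✓; M.y = 0.00, W.y = 0.00 ✓; |MW| = 44.90 ✓; ∠(UW, WM) = 90.00° ✓; |UW| = 13.90 ✓; bearing(U→H) − bearing(U→W) = 67.00° ✓; |UH| = 13.90 ✓; ∠(UH, HC) = 84.10° ✗; |HC| = 36.70 ✓.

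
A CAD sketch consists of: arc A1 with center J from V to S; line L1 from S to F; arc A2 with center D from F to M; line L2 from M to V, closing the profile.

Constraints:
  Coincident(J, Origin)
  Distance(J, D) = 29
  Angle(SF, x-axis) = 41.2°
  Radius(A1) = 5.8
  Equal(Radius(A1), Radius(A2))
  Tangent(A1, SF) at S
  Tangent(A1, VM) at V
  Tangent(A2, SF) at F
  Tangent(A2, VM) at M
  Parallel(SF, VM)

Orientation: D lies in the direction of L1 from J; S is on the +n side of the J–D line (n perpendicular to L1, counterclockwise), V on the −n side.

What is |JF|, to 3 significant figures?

29.6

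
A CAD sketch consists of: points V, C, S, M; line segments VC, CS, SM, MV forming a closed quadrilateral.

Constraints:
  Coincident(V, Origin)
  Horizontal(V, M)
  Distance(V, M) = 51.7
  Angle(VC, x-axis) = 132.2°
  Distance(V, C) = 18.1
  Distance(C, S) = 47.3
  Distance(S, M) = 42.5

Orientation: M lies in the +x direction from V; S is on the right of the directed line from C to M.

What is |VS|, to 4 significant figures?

29.30

V is at the origin; VM is horizontal with |VM| = 51.7 and M in +x, so M = (51.7, 0). VC runs at 132.2° with |VC| = 18.1, so C = (-12.16, 13.41). S is determined by |CS| = 47.3 and |SM| = 42.5 together: it lies at the intersection of circle(C, 47.3) and circle(M, 42.5). With |CM| = 65.25, the foot of the radical line on CM is 35.93 from C and the perpendicular offset is √(47.3² − 35.93²) = 30.76. Taking the right-of-CM solution: S = (16.68, -24.08).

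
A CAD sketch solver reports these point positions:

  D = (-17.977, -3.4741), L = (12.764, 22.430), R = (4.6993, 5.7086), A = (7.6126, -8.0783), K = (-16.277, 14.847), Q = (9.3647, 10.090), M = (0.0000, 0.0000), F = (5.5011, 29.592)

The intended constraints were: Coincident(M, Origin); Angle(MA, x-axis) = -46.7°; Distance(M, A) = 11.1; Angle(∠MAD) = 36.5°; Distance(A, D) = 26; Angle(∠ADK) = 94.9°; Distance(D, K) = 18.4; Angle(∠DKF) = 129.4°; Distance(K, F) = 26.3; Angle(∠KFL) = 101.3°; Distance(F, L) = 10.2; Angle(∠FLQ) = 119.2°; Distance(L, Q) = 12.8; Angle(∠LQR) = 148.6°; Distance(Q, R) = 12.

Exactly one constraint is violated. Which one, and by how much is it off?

Distance(Q, R) = 12 — off by 5.60.

M = (0.00, 0.00) ✓; MA at -46.70° ✓; |MA| = 11.10 ✓; ∠MAD = 36.50° ✓; |AD| = 26.00 ✓; ∠ADK = 94.90° ✓; |DK| = 18.40 ✓; ∠DKF = 129.4° ✓; |KF| = 26.30 ✓; ∠KFL = 101.3° ✓; |FL| = 10.20 ✓; ∠FLQ = 119.2° ✓; |LQ| = 12.80 ✓; ∠LQR = 148.6° ✓; |QR| = 6.400 ✗.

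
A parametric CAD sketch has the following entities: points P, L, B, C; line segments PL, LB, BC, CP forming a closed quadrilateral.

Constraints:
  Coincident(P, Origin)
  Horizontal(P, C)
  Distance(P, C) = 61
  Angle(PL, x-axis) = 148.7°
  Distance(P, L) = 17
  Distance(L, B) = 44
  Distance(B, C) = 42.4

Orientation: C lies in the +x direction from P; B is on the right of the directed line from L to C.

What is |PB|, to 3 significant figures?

27.0

Checks: |LB| = 44.00 ✓; |BC| = 42.40 ✓.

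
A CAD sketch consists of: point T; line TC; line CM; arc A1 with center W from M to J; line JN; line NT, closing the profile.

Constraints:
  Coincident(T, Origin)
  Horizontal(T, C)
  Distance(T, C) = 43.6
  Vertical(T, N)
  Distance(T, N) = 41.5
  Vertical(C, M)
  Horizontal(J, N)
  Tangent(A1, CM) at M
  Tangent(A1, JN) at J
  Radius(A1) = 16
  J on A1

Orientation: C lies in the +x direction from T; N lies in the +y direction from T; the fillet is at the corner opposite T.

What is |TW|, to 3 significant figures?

37.6

T is at the origin; T and C share the same y with |TC| = 43.6 and C on the +x side, so C = (43.6, 0.00). TN is vertical with |TN| = 41.5 and N on the +y side, so N = (0.00, 41.5). The virtual corner opposite T is at (43.6, 41.5). Tangency of A1 to CM means the radius WM is perpendicular to CM and the tangent condition forces WJ to be normal to JN, with radius 16.0, so the center W sits 16.0 in from both sides at W = (27.6, 25.5). Then |TW| = |W − T| = 37.6.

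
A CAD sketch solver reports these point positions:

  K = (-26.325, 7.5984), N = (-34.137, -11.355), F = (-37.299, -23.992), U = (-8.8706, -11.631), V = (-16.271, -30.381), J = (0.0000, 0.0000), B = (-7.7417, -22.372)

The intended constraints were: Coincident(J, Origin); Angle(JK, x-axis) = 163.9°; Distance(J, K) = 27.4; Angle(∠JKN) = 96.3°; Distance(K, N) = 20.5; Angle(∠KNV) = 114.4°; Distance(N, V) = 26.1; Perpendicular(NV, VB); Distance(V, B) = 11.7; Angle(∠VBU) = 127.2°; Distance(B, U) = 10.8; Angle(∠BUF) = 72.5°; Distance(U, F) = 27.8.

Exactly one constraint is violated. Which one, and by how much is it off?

Distance(U, F) = 27.8 — off by 3.20.

J = (0.00, 0.00) ✓; JK at 163.9° ✓; |JK| = 27.40 ✓; ∠JKN = 96.30° ✓; |KN| = 20.50 ✓; ∠KNV = 114.4° ✓; |NV| = 26.10 ✓; ∠(NV, VB) = 90.00° ✓; |VB| = 11.70 ✓; ∠VBU = 127.2° ✓; |BU| = 10.80 ✓; ∠BUF = 72.50° ✓; |UF| = 31.00 ✗.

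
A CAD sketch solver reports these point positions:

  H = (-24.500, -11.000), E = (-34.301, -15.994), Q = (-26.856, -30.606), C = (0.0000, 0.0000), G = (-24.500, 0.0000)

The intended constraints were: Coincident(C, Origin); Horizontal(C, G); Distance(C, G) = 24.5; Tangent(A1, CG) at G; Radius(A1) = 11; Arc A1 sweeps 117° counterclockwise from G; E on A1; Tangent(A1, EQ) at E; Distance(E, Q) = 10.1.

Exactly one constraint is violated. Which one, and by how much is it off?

Distance(E, Q) = 10.1 — off by 6.30.

C = (0.00, 0.00) ✓; C.y = 0.00, G.y = 0.00 ✓; |CG| = 24.50 ✓; ∠(HG, GC) = 90.00° ✓; |HG| = 11.00 ✓; bearing(H→E) − bearing(H→G) = 117.0° ✓; |HE| = 11.00 ✓; ∠(HE, EQ) = 90.00° ✓; |EQ| = 16.40 ✗.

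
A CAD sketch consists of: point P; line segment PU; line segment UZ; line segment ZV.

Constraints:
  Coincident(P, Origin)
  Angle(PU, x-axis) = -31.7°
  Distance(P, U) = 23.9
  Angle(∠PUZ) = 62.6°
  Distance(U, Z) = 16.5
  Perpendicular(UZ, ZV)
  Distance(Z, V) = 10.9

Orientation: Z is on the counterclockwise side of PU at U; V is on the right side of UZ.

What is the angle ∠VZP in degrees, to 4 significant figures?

165.5°

P is at the origin; PU runs at -31.7° with length 23.9, so U = 23.9·(cos -31.7°, sin -31.7°) = (20.33, -12.56). ∠PUZ = 62.6°, so UZ runs at -31.7° + (180° − 62.6°) = 85.70° from the x-axis; with |UZ| = 16.5, Z = U + 16.5·(cos 85.70°, sin 85.70°) = (21.57, 3.895). The perpendicularity gives ZV at right angles to UZ; with |ZV| = 10.9 on the right of UZ, V = Z + 10.9·(0.9972, -0.07498) = (32.44, 3.078). Then cos ∠VZP = ZV·ZP / (|ZV||ZP|), giving 165.5°.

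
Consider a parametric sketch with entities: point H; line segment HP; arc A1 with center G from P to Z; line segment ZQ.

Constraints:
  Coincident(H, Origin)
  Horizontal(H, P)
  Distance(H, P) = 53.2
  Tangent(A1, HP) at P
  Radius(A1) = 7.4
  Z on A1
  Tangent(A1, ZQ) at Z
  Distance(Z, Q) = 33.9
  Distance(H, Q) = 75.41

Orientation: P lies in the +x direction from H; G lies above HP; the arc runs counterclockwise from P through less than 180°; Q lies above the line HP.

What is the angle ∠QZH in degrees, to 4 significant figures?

101.5°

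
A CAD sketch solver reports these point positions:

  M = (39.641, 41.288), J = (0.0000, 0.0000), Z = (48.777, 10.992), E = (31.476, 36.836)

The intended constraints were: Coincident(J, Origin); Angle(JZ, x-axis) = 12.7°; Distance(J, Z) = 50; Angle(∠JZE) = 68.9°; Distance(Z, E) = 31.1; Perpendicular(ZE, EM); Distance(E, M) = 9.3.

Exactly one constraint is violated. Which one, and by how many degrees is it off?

Perpendicular(ZE, EM) — off by 5.20°.

J = (0.00, 0.00) ✓; JZ at 12.70° ✓; |JZ| = 50.00 ✓; ∠JZE = 68.90° ✓; |ZE| = 31.10 ✓; ∠(ZE, EM) = 95.20° ✗; |EM| = 9.300 ✓.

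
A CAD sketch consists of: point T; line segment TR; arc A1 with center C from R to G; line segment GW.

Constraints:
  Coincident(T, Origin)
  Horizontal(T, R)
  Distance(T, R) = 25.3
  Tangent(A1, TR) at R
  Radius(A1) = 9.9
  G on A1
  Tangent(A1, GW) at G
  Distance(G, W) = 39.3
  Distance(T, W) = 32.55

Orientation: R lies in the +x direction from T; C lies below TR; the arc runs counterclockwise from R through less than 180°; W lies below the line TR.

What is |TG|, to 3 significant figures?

18.4

T is at the origin; TR is horizontal with |TR| = 25.3 and R on the +x side, so R = (25.3, 0.00). Tangency of A1 to TR means the radius CR is perpendicular to TR, so C = R + (0, -9.9) = (25.3, -9.90). Since CG ⟂ GW (tangency), |CW| = √(9.9² + 39.3²) = 40.5 regardless of where G sits on A1. So W lies on both circle(T, 32.55) and circle(C, 40.5); the below-TR intersection is W = (-9.16, -31.2). G is the foot of the tangent from W: G = (18.2, -3.01).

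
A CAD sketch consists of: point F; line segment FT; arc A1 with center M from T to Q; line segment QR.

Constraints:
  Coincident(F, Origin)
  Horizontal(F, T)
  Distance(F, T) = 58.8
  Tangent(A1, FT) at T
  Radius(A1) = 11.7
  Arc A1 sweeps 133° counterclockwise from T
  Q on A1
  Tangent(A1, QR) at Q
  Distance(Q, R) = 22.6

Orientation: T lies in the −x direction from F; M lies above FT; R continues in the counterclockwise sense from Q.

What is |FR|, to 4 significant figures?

74.98

F is at the origin; FT is horizontal with |FT| = 58.8 and T on the −x side, so T = (-58.80, 0.000). A1 meets FT tangentially, so MT is at right angles to FT, so M = T + (0, 11.7) = (-58.80, 11.70). On A1, T sits at bearing -90° from M; a 133° counterclockwise sweep puts Q at bearing 43°, so Q = M + 11.7·(cos 43°, sin 43°) = (-50.24, 19.68). Tangency of A1 to QR means the radius MQ is perpendicular to QR, so QR runs along (−sin 43°, cos 43°); with |QR| = 22.6, R = (-65.66, 36.21). Then |FR| = |R − F| = 74.98.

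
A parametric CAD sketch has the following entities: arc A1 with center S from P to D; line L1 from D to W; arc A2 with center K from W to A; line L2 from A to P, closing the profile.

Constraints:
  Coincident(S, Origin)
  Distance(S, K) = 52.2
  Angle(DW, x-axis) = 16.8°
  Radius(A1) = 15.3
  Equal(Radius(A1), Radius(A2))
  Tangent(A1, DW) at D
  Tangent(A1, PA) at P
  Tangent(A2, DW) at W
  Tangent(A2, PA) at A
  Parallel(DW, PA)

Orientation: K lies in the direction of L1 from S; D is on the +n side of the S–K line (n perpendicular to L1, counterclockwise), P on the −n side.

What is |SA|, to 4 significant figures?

54.40

The slot axis is L1's direction at 16.8°, so u = (cos 16.8°, sin 16.8°) = (0.9573, 0.2890) and n = (−sin 16.8°, cos 16.8°) = (-0.2890, 0.9573). S is at the origin and K lies 52.2 along u from S, so K = 52.2·u = (49.97, 15.09). Tangency of A1 to both parallel lines with radius 15.3 puts D and P at S ± 15.3·n: D = (-4.422, 14.65), P = (4.422, -14.65). Equal radii place W and A the same way about K: W = K + 15.3·n = (45.55, 29.73), A = K − 15.3·n = (54.39, 0.4405). Then |SA| = |A − S| = 54.40.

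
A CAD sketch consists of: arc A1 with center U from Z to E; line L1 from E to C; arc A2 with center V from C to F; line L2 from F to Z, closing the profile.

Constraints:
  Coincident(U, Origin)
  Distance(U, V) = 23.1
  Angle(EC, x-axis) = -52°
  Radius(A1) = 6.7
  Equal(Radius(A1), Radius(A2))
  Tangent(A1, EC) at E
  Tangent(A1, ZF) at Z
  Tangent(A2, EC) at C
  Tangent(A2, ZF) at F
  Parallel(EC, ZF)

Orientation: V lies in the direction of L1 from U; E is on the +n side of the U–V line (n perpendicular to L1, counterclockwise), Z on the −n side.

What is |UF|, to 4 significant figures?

24.05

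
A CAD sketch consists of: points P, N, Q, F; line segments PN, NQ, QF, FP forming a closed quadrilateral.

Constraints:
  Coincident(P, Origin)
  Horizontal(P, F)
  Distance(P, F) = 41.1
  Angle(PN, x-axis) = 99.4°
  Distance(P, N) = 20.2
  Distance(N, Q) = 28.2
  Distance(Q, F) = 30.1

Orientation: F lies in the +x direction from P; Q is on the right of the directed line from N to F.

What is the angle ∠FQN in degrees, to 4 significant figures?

113.1°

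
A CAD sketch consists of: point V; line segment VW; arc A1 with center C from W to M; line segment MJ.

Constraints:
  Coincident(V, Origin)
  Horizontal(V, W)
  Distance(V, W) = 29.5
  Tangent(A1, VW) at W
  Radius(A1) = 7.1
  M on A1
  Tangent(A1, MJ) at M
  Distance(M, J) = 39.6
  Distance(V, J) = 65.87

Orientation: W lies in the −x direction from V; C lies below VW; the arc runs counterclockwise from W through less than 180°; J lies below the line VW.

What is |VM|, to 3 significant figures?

36.2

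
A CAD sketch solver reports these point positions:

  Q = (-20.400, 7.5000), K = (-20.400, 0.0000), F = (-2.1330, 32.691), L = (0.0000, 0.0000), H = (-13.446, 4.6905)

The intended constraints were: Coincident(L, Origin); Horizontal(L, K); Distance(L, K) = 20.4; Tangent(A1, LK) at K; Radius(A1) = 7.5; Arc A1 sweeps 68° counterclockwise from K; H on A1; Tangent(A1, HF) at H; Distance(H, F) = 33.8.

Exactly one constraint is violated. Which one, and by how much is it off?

Distance(H, F) = 33.8 — off by 3.60.

L = (0.00, 0.00) ✓; L.y = 0.00, K.y = 0.00 ✓; |LK| = 20.40 ✓; ∠(QK, KL) = 90.00° ✓; |QK| = 7.500 ✓; bearing(Q→H) − bearing(Q→K) = 68.00° ✓; |QH| = 7.500 ✓; ∠(QH, HF) = 90.00° ✓; |HF| = 30.20 ✗.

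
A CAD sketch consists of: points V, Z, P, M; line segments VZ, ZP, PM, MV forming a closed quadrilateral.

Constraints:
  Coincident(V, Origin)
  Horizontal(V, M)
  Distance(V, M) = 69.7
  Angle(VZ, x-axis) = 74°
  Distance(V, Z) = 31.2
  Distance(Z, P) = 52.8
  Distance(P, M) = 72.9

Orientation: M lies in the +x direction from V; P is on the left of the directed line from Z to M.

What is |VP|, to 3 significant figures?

81.8

Checks: |ZP| = 52.80 ✓; |PM| = 72.90 ✓.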